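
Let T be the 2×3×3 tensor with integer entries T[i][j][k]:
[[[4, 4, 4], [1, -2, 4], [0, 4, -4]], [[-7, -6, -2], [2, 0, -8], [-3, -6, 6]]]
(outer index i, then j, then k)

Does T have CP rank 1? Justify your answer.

No

The mode-2 unfolding of T (rows indexed by j, columns by (i,k) = (0,0), (0,1), (0,2), (1,0), (1,1), (1,2)) is [[4, 4, 4, -7, -6, -2], [1, -2, 4, 2, 0, -8], [0, 4, -4, -3, -6, 6]].
There the 3×3 minor on rows j ∈ {0, 1, 2}, columns (i,k) ∈ {(0,0), (0,1), (1,0)} is det [[4, 4, -7], [1, -2, 2], [0, 4, -3]] = -24 ≠ 0, so this unfolding has rank ≥ 3; CP rank is at least every unfolding rank, so rank(T) ≥ 3.
In particular rank(T) ≥ 3 > 1, so T is not rank-1.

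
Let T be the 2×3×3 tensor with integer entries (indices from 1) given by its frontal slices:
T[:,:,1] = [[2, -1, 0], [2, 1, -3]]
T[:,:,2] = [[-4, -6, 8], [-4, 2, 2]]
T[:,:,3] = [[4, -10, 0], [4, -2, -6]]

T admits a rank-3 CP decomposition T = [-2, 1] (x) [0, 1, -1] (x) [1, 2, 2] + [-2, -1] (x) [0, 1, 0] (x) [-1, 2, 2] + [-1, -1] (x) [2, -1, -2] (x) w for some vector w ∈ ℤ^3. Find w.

w = [-1, 2, -2]

Subtract the known terms from T to get the rank-1 residual R = [-1, -1] (x) [2, -1, -2] (x) w, so R[i,j,k] = a[i]·b[j]·w[k]. Pick indices with nonzero a[1]·b[1] = (-1)·(2) = -2. Only the fibre through (1,1,·) is needed: R[1,1,:] = T[1,1,:] − Σₗ aₗ[1]bₗ[1]cₗ = [2, -4, 4] − (-2)·(0)·[1, 2, 2] − (-2)·(0)·[-1, 2, 2] = [2, -4, 4]. Then w[k] = R[1,1,k] / -2 for each k, giving w = [2, -4, 4] / -2 = [-1, 2, -2].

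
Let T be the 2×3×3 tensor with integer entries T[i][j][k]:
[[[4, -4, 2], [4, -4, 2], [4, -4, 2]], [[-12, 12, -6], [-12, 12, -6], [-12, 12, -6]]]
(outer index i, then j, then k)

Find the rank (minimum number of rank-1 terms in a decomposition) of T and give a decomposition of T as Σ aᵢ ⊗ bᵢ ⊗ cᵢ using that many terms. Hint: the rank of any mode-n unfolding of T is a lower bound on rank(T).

Lower bound: T ≠ 0 (e.g. T[0,0,0] = 4), so rank(T) ≥ 1.
Upper bound: if T = a ⊗ b ⊗ c then every fibre of T is a multiple of the corresponding factor, so read the factors off the fibres through the nonzero entry T[0,0,0] = 4.
The mode-1 fibre T[:,0,0] = [4, -12] gives a = [1, -3] (primitive direction); the mode-2 fibre T[0,:,0] = [4, 4, 4] gives b = [1, 1, 1]; then c[k] = T[0,0,k] / (a[0]·b[0]) = [4, -4, 2] / 1 = [4, -4, 2].
Expanding [1, -3] ⊗ [1, 1, 1] ⊗ [4, -4, 2] reproduces all 18 entries of T, so T = [1, -3] ⊗ [1, 1, 1] ⊗ [4, -4, 2] and rank(T) ≤ 1.
These bounds meet, so rank(T) = 1.

rank(T) = 1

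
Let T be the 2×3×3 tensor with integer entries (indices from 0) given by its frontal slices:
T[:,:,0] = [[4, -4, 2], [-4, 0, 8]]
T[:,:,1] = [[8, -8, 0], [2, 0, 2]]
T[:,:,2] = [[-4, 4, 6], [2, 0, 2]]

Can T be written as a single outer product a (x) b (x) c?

No

The mode-2 unfolding of T (rows indexed by j, columns by (i,k) = (0,0), (0,1), (0,2), (1,0), (1,1), (1,2)) is [[4, 8, -4, -4, 2, 2], [-4, -8, 4, 0, 0, 0], [2, 0, 6, 8, 2, 2]].
There the 3×3 minor on rows j ∈ {0, 1, 2}, columns (i,k) ∈ {(0,0), (0,1), (1,0)} is det [[4, 8, -4], [-4, -8, 0], [2, 0, 8]] = -64 ≠ 0, so this unfolding has rank ≥ 3; CP rank is at least every unfolding rank, so rank(T) ≥ 3.
In particular rank(T) ≥ 3 > 1, so T is not rank-1.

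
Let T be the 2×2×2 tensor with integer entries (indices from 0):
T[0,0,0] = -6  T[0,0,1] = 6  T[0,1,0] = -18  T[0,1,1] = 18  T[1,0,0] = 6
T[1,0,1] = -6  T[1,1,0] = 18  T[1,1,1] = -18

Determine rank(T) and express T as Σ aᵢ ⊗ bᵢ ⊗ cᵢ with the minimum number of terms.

rank(T) = 1

Lower bound: T ≠ 0 (e.g. T[0,0,0] = -6), so rank(T) ≥ 1.
Upper bound: if T = a ⊗ b ⊗ c then every fibre of T is a multiple of the corresponding factor, so read the factors off the fibres through the nonzero entry T[0,0,0] = -6.
The mode-1 fibre T[:,0,0] = [-6, 6] gives a = [1, -1] (primitive direction); the mode-2 fibre T[0,:,0] = [-6, -18] gives b = [1, 3]; then c[k] = T[0,0,k] / (a[0]·b[0]) = [-6, 6] / 1 = [-6, 6].
Expanding [1, -1] ⊗ [1, 3] ⊗ [-6, 6] reproduces all 8 entries of T, so T = [1, -1] ⊗ [1, 3] ⊗ [-6, 6] and rank(T) ≤ 1.
These bounds meet, so rank(T) = 1.
Check entry T[1,1,1] = -18: (-1)·(3)·(6) = -18.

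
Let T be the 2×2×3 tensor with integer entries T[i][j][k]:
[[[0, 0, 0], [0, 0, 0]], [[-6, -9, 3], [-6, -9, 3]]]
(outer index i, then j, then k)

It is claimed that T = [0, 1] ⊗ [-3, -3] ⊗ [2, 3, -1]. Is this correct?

Yes

Reconstruct entrywise from the claimed factors. For example, T[0,1,1] = 0 and Σₗ aₗ[0]bₗ[1]cₗ[1] = (0)·(-3)·(3) = 0; checking all 12 entries, every one matches. The claim holds.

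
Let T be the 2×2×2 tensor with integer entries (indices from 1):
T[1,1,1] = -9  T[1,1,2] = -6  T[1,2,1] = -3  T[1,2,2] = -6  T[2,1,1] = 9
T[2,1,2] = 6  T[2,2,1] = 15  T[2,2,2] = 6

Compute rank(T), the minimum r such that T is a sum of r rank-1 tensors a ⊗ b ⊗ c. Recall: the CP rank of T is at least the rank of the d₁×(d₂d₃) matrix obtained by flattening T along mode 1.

2

Lower bound: the mode-1 unfolding of T (rows indexed by i, columns by (j,k) = (1,1), (1,2), (2,1), (2,2)) is [[-9, -6, -3, -6], [9, 6, 15, 6]].
There the 2×2 minor on rows i ∈ {1, 2}, columns (j,k) ∈ {(1,1), (2,1)} is det [[-9, -3], [9, 15]] = -108 ≠ 0, so this unfolding has rank ≥ 2; CP rank is at least every unfolding rank, so rank(T) ≥ 2. (Flattening ranks never certify an upper bound on CP rank; for that we must actually write T with 2 rank-1 terms.)
Upper bound — finding two terms. Write S_k = T[:,:,k] for the frontal slices: S₁ = [[-9, -3], [9, 15]], S₂ = [[-6, -6], [6, 6]].
If T = a₁ ⊗ b₁ ⊗ c₁ + a₂ ⊗ b₂ ⊗ c₂ then each S_k = c₁[k]·a₁b₁ᵀ + c₂[k]·a₂b₂ᵀ. S₁ and S₂ are linearly independent, so a₁b₁ᵀ and a₂b₂ᵀ must span the same plane of matrices: they are the rank-1 matrices of the form x·S₁ + y·S₂.
det(x·S₁ + y·S₂) is −108·x² − 72·xy = (-36)·(3·x + 2·y)(x), vanishing at (x:y) = (2:-3) and (0:1).
M₁ = 2·S₁ − 3·S₂ = [[0, 12], [0, 12]] = 12·[1, 1][0, 1]ᵀ and M₂ = S₂ = [[-6, -6], [6, 6]] = (-6)·[1, -1][1, 1]ᵀ, so take a₁ = [1, 1], b₁ = [0, 1], a₂ = [1, -1], b₂ = [1, 1].
Each slice is an integer combination of E₁ = a₁b₁ᵀ and E₂ = a₂b₂ᵀ: S₁ = 6·E₁ − 9·E₂, S₂ = −6·E₂; reading off coefficients, c₁ = [6, 0] and c₂ = [-9, -6].
Hence T = [1, 1] ⊗ [0, 1] ⊗ [6, 0] + [1, -1] ⊗ [1, 1] ⊗ [-9, -6], so rank(T) ≤ 2.
These bounds meet, so rank(T) = 2.
Check entry T[2,2,1] = 15: (1)·(1)·(6) + (-1)·(1)·(-9) = 15.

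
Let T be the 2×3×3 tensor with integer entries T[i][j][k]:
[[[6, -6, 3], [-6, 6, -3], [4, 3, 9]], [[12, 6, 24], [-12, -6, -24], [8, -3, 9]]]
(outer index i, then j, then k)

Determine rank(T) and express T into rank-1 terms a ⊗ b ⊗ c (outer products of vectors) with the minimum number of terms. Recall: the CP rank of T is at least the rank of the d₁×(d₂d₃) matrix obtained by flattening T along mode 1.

Lower bound: the mode-1 unfolding of T (rows indexed by i, columns by (j,k) = (0,0), (0,1), (0,2), (1,0), (1,1), (1,2), (2,0), (2,1), (2,2)) is [[6, -6, 3, -6, 6, -3, 4, 3, 9], [12, 6, 24, -12, -6, -24, 8, -3, 9]].
There the 2×2 minor on rows i ∈ {0, 1}, columns (j,k) ∈ {(0,0), (0,1)} is det [[6, -6], [12, 6]] = 108 ≠ 0, so this unfolding has rank ≥ 2; CP rank is at least every unfolding rank, so rank(T) ≥ 2. (Flattening ranks never certify an upper bound on CP rank; for that we must actually write T with 2 rank-1 terms.)
Upper bound — finding two terms. Write S_k = T[:,:,k] for the frontal slices: S₀ = [[6, -6, 4], [12, -12, 8]], S₁ = [[-6, 6, 3], [6, -6, -3]], S₂ = [[3, -3, 9], [24, -24, 9]].
If T = a₁ ⊗ b₁ ⊗ c₁ + a₂ ⊗ b₂ ⊗ c₂ then each S_k = c₁[k]·a₁b₁ᵀ + c₂[k]·a₂b₂ᵀ. S₀ and S₁ are linearly independent, so a₁b₁ᵀ and a₂b₂ᵀ must span the same plane of matrices: they are the rank-1 matrices of the form x·S₀ + y·S₁.
The 2×2 minor of x·S₀ + y·S₁ on rows {0,1}, columns {0,2} is −126·xy = (-126)·(y)(x), vanishing at (x:y) = (1:0) and (0:1).
M₁ = S₀ = [[6, -6, 4], [12, -12, 8]] = 2·(1, 2)(3, -3, 2)ᵀ and M₂ = S₁ = [[-6, 6, 3], [6, -6, -3]] = (-3)·(1, -1)(2, -2, -1)ᵀ, so take a₁ = (1, 2), b₁ = (3, -3, 2), a₂ = (1, -1), b₂ = (2, -2, -1).
Each slice is an integer combination of E₁ = a₁b₁ᵀ and E₂ = a₂b₂ᵀ: S₀ = 2·E₁, S₁ = −3·E₂, S₂ = 3·E₁ − 3·E₂; reading off coefficients, c₁ = (2, 0, 3) and c₂ = (0, -3, -3).
Hence T = (1, 2) ⊗ (3, -3, 2) ⊗ (2, 0, 3) + (1, -1) ⊗ (2, -2, -1) ⊗ (0, -3, -3), so rank(T) ≤ 2.
These bounds meet, so rank(T) = 2.

rank(T) = 2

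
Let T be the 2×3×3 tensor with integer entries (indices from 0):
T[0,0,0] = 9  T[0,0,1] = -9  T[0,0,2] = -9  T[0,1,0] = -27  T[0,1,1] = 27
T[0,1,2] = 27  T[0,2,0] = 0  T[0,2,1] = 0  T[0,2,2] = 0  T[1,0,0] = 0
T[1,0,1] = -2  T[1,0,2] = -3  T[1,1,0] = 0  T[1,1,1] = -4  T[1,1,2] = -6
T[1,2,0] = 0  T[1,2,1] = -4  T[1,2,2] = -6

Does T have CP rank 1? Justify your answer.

No

The mode-3 unfolding of T (rows indexed by k, columns by (i,j) = (0,0), (0,1), (0,2), (1,0), (1,1), (1,2)) is [[9, -27, 0, 0, 0, 0], [-9, 27, 0, -2, -4, -4], [-9, 27, 0, -3, -6, -6]].
There the 2×2 minor on rows k ∈ {0, 1}, columns (i,j) ∈ {(0,0), (1,0)} is det [[9, 0], [-9, -2]] = -18 ≠ 0, so this unfolding has rank ≥ 2; CP rank is at least every unfolding rank, so rank(T) ≥ 2.
In particular rank(T) ≥ 2 > 1, so T is not rank-1.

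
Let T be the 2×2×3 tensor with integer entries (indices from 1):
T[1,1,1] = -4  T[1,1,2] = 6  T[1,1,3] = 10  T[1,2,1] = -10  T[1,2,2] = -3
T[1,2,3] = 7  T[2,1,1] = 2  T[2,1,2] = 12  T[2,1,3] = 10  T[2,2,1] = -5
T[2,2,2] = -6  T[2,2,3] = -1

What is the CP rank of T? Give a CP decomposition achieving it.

rank(T) = 2

Lower bound: the mode-3 unfolding of T (rows indexed by k, columns by (i,j) = (1,1), (1,2), (2,1), (2,2)) is [[-4, -10, 2, -5], [6, -3, 12, -6], [10, 7, 10, -1]].
There the 2×2 minor on rows k ∈ {1, 2}, columns (i,j) ∈ {(1,1), (1,2)} is det [[-4, -10], [6, -3]] = 72 ≠ 0, so this unfolding has rank ≥ 2; CP rank is at least every unfolding rank, so rank(T) ≥ 2. (This is only a lower bound: in general the CP rank may exceed every unfolding rank, so we still need to exhibit 2 rank-1 terms summing to T.)
Upper bound — finding two terms. Write S_k = T[:,:,k] for the frontal slices: S₁ = [[-4, -10], [2, -5]], S₂ = [[6, -3], [12, -6]], S₃ = [[10, 7], [10, -1]].
If T = a₁ ⊗ b₁ ⊗ c₁ + a₂ ⊗ b₂ ⊗ c₂ then each S_k = c₁[k]·a₁b₁ᵀ + c₂[k]·a₂b₂ᵀ. S₁ and S₂ are linearly independent, so a₁b₁ᵀ and a₂b₂ᵀ must span the same plane of matrices: they are the rank-1 matrices of the form x·S₁ + y·S₂.
det(x·S₁ + y·S₂) is 40·x² + 120·xy = 40·(x + 3·y)(x), vanishing at (x:y) = (3:-1) and (0:1).
M₁ = 3·S₁ − S₂ = [[-18, -27], [-6, -9]] = (-3)·(3, 1)(2, 3)ᵀ and M₂ = S₂ = [[6, -3], [12, -6]] = 3·(1, 2)(2, -1)ᵀ, so take a₁ = (3, 1), b₁ = (2, 3), a₂ = (1, 2), b₂ = (2, -1).
Each slice is an integer combination of E₁ = a₁b₁ᵀ and E₂ = a₂b₂ᵀ: S₁ = −E₁ + E₂, S₂ = 3·E₂, S₃ = E₁ + 2·E₂; reading off coefficients, c₁ = (-1, 0, 1) and c₂ = (1, 3, 2).
Hence T = (3, 1) ⊗ (2, 3) ⊗ (-1, 0, 1) + (1, 2) ⊗ (2, -1) ⊗ (1, 3, 2), so rank(T) ≤ 2.
These bounds meet, so rank(T) = 2.
Check entry T[1,1,2] = 6: (3)·(2)·(0) + (1)·(2)·(3) = 6.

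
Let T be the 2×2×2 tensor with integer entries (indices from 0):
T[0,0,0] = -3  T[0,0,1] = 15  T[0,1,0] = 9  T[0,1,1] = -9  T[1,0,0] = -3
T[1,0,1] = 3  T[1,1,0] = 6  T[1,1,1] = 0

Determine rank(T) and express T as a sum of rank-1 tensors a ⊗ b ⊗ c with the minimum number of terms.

Lower bound: the mode-3 unfolding of T (rows indexed by k, columns by (i,j) = (0,0), (0,1), (1,0), (1,1)) is [[-3, 9, -3, 6], [15, -9, 3, 0]].
There the 2×2 minor on rows k ∈ {0, 1}, columns (i,j) ∈ {(0,0), (0,1)} is det [[-3, 9], [15, -9]] = -108 ≠ 0, so this unfolding has rank ≥ 2; CP rank is at least every unfolding rank, so rank(T) ≥ 2. (This is only a lower bound: in general the CP rank may exceed every unfolding rank, so we still need to exhibit 2 rank-1 terms summing to T.)
Upper bound — finding two terms. Write S_k = T[:,:,k] for the frontal slices: S₀ = [[-3, 9], [-3, 6]], S₁ = [[15, -9], [3, 0]].
If T = a₁ ⊗ b₁ ⊗ c₁ + a₂ ⊗ b₂ ⊗ c₂ then each S_k = c₁[k]·a₁b₁ᵀ + c₂[k]·a₂b₂ᵀ. S₀ and S₁ are linearly independent, so a₁b₁ᵀ and a₂b₂ᵀ must span the same plane of matrices: they are the rank-1 matrices of the form x·S₀ + y·S₁.
det(x·S₀ + y·S₁) is 9·x² + 36·xy + 27·y² = 9·(x + 3·y)(x + y), vanishing at (x:y) = (3:-1) and (1:-1).
M₁ = 3·S₀ − S₁ = [[-24, 36], [-12, 18]] = (-6)·[2, 1][2, -3]ᵀ and M₂ = S₀ − S₁ = [[-18, 18], [-6, 6]] = (-6)·[3, 1][1, -1]ᵀ, so take a₁ = [2, 1], b₁ = [2, -3], a₂ = [3, 1], b₂ = [1, -1].
Each slice is an integer combination of E₁ = a₁b₁ᵀ and E₂ = a₂b₂ᵀ: S₀ = −3·E₁ + 3·E₂, S₁ = −3·E₁ + 9·E₂; reading off coefficients, c₁ = [-3, -3] and c₂ = [3, 9].
Hence T = [2, 1] ⊗ [2, -3] ⊗ [-3, -3] + [3, 1] ⊗ [1, -1] ⊗ [3, 9], so rank(T) ≤ 2.
These bounds meet, so rank(T) = 2.

rank(T) = 2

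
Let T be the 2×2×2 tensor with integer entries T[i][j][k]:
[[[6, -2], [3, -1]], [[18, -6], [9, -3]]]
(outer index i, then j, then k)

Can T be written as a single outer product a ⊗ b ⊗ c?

If T = a ⊗ b ⊗ c then every fibre of T is a multiple of the corresponding factor, so read the factors off the fibres through the nonzero entry T[0,0,0] = 6.
The mode-1 fibre T[:,0,0] = [6, 18] gives a = [1, 3] (primitive direction); the mode-2 fibre T[0,:,0] = [6, 3] gives b = [2, 1]; then c[k] = T[0,0,k] / (a[0]·b[0]) = [6, -2] / 2 = [3, -1].
Expanding [1, 3] ⊗ [2, 1] ⊗ [3, -1] reproduces all 8 entries of T, so T = [1, 3] ⊗ [2, 1] ⊗ [3, -1] and rank(T) ≤ 1.
Equivalently every frontal slice T[:,:,k] is c[k] times the rank-1 matrix [1, 3] ⊗ [2, 1]. So T has rank 1 (it is nonzero).

Yes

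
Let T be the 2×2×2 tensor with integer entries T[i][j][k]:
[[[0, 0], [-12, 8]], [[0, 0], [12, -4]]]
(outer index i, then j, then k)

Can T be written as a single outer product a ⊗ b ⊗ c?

The mode-3 unfolding of T (rows indexed by k, columns by (i,j) = (0,0), (0,1), (1,0), (1,1)) is [[0, -12, 0, 12], [0, 8, 0, -4]].
There the 2×2 minor on rows k ∈ {0, 1}, columns (i,j) ∈ {(0,1), (1,1)} is det [[-12, 12], [8, -4]] = -48 ≠ 0, so this unfolding has rank ≥ 2; CP rank is at least every unfolding rank, so rank(T) ≥ 2.
In particular rank(T) ≥ 2 > 1, so T is not rank-1.

No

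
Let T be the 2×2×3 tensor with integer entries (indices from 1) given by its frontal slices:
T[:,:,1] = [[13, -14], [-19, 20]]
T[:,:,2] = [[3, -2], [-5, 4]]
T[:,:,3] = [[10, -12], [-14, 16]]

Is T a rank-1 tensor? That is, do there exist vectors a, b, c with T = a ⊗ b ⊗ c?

No

The mode-3 unfolding of T (rows indexed by k, columns by (i,j) = (1,1), (1,2), (2,1), (2,2)) is [[13, -14, -19, 20], [3, -2, -5, 4], [10, -12, -14, 16]].
There the 2×2 minor on rows k ∈ {1, 2}, columns (i,j) ∈ {(1,1), (1,2)} is det [[13, -14], [3, -2]] = 16 ≠ 0, so this unfolding has rank ≥ 2; CP rank is at least every unfolding rank, so rank(T) ≥ 2.
In particular rank(T) ≥ 2 > 1, so T is not rank-1.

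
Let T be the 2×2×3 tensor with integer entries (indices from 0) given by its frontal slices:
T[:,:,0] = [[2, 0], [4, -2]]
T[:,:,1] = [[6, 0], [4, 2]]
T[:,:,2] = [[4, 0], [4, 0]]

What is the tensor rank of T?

2

Lower bound: in the mode-1 unfolding of T (rows indexed by i, columns by (j,k)) the 2×2 minor on rows i ∈ {0, 1}, columns (j,k) ∈ {(0,0), (0,1)} is det [[2, 6], [4, 4]] = -16 ≠ 0, so that unfolding has rank ≥ 2 and hence rank(T) ≥ 2 (CP rank is at least every unfolding rank, though it can be larger).
Upper bound: with S_k = T[:,:,k], the two rank-1 terms a₁b₁ᵀ, a₂b₂ᵀ are the rank-1 members of the pencil x·S₀ + y·S₁.
det(x·S₀ + y·S₁) is −4·x² − 8·xy + 12·y² = (-4)·(x + 3·y)(x − y), vanishing at (x:y) = (3:-1) and (1:1).
M₁ = 3·S₀ − S₁ = [[0, 0], [8, -8]] = 8·(0, 1)(1, -1)ᵀ and M₂ = S₀ + S₁ = [[8, 0], [8, 0]] = 8·(1, 1)(1, 0)ᵀ, so take a₁ = (0, 1), b₁ = (1, -1), a₂ = (1, 1), b₂ = (1, 0).
Each slice is an integer combination of E₁ = a₁b₁ᵀ and E₂ = a₂b₂ᵀ: S₀ = 2·E₁ + 2·E₂, S₁ = −2·E₁ + 6·E₂, S₂ = 4·E₂; reading off coefficients, c₁ = (2, -2, 0) and c₂ = (2, 6, 4).
Hence T = (0, 1) ⊗ (1, -1) ⊗ (2, -2, 0) + (1, 1) ⊗ (1, 0) ⊗ (2, 6, 4), so rank(T) ≤ 2.
These bounds meet, so rank(T) = 2.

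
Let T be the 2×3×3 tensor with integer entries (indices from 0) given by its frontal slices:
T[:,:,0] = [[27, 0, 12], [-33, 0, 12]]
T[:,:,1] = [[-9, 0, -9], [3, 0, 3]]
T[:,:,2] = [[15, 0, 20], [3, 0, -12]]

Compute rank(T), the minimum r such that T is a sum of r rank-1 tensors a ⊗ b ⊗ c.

2

Lower bound: the mode-2 unfolding of T (rows indexed by j, columns by (i,k) = (0,0), (0,1), (0,2), (1,0), (1,1), (1,2)) is [[27, -9, 15, -33, 3, 3], [0, 0, 0, 0, 0, 0], [12, -9, 20, 12, 3, -12]].
There the 2×2 minor on rows j ∈ {0, 2}, columns (i,k) ∈ {(0,0), (0,1)} is det [[27, -9], [12, -9]] = -135 ≠ 0, so this unfolding has rank ≥ 2; CP rank is at least every unfolding rank, so rank(T) ≥ 2. (Flattening ranks never certify an upper bound on CP rank; for that we must actually write T with 2 rank-1 terms.)
Upper bound — finding two terms. Write S_k = T[:,:,k] for the frontal slices: S₀ = [[27, 0, 12], [-33, 0, 12]], S₁ = [[-9, 0, -9], [3, 0, 3]], S₂ = [[15, 0, 20], [3, 0, -12]].
If T = a₁ ⊗ b₁ ⊗ c₁ + a₂ ⊗ b₂ ⊗ c₂ then each S_k = c₁[k]·a₁b₁ᵀ + c₂[k]·a₂b₂ᵀ. S₀ and S₁ are linearly independent, so a₁b₁ᵀ and a₂b₂ᵀ must span the same plane of matrices: they are the rank-1 matrices of the form x·S₀ + y·S₁.
The 2×2 minor of x·S₀ + y·S₁ on rows {0,1}, columns {0,2} is 720·x² − 360·xy = 360·(2·x − y)(x), vanishing at (x:y) = (1:2) and (0:1).
M₁ = S₀ + 2·S₁ = [[9, 0, -6], [-27, 0, 18]] = 3·[1, -3][3, 0, -2]ᵀ and M₂ = S₁ = [[-9, 0, -9], [3, 0, 3]] = (-3)·[3, -1][1, 0, 1]ᵀ, so take a₁ = [1, -3], b₁ = [3, 0, -2], a₂ = [3, -1], b₂ = [1, 0, 1].
Each slice is an integer combination of E₁ = a₁b₁ᵀ and E₂ = a₂b₂ᵀ: S₀ = 3·E₁ + 6·E₂, S₁ = −3·E₂, S₂ = −E₁ + 6·E₂; reading off coefficients, c₁ = [3, 0, -1] and c₂ = [6, -3, 6].
Hence T = [1, -3] ⊗ [3, 0, -2] ⊗ [3, 0, -1] + [3, -1] ⊗ [1, 0, 1] ⊗ [6, -3, 6], so rank(T) ≤ 2.
These bounds meet, so rank(T) = 2.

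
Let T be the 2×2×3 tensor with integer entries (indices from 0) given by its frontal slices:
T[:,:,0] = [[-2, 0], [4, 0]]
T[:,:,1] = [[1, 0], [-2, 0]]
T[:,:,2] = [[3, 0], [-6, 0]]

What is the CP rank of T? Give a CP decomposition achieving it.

Lower bound: T ≠ 0 (e.g. T[0,0,0] = -2), so rank(T) ≥ 1.
Upper bound: if T = a (x) b (x) c then every fibre of T is a multiple of the corresponding factor, so read the factors off the fibres through the nonzero entry T[0,0,0] = -2.
The mode-1 fibre T[:,0,0] = [-2, 4] gives a = (1, -2) (primitive direction); the mode-2 fibre T[0,:,0] = [-2, 0] gives b = (1, 0); then c[k] = T[0,0,k] / (a[0]·b[0]) = [-2, 1, 3] / 1 = (-2, 1, 3).
Expanding (1, -2) (x) (1, 0) (x) (-2, 1, 3) reproduces all 12 entries of T, so T = (1, -2) (x) (1, 0) (x) (-2, 1, 3) and rank(T) ≤ 1.
These bounds meet, so rank(T) = 1.

rank(T) = 1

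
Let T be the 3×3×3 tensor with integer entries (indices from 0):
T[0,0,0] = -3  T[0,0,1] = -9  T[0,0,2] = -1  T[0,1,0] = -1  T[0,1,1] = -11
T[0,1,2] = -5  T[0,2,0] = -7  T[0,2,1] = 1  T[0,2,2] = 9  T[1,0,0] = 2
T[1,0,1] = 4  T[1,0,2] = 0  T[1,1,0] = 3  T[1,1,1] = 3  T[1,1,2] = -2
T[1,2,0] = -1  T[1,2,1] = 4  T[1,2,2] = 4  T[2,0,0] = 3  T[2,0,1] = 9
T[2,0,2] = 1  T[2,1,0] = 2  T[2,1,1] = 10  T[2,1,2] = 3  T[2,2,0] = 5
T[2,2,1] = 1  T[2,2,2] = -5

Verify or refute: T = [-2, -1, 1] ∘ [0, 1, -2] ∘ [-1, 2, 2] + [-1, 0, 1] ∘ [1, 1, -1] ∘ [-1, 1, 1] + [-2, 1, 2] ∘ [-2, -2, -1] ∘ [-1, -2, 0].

Reconstruct entry (0,1,1) from the claimed factors: Σₗ aₗ[0]bₗ[1]cₗ[1] = (-2)·(1)·(2) + (-1)·(1)·(1) + (-2)·(-2)·(-2) = -13, but T[0,1,1] = -11. The claim is false.

No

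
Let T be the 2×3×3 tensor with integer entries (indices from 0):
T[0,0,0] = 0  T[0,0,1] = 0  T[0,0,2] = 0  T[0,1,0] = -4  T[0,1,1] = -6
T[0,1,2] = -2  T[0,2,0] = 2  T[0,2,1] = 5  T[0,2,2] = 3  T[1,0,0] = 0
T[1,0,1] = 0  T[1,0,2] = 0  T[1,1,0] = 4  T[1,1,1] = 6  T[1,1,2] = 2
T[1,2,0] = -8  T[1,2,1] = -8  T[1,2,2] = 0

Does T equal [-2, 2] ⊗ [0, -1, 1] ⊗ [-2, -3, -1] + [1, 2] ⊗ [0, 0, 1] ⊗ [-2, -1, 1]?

Yes

Reconstruct entrywise from the claimed factors. For example, T[0,2,2] = 3 and Σₗ aₗ[0]bₗ[2]cₗ[2] = (-2)·(1)·(-1) + (1)·(1)·(1) = 3; checking all 18 entries, every one matches. The claim holds.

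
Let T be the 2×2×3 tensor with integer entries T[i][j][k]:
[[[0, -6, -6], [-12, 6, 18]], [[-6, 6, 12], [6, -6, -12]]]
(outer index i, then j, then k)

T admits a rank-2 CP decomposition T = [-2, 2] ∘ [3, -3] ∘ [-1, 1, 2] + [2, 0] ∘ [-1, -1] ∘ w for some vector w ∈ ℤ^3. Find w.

w = [3, 0, -3]

Subtract the known terms from T to get the rank-1 residual R = [2, 0] ∘ [-1, -1] ∘ w, so R[i,j,k] = a[i]·b[j]·w[k]. Pick indices with nonzero a[0]·b[0] = (2)·(-1) = -2. Only the fibre through (0,0,·) is needed: R[0,0,:] = T[0,0,:] − Σₗ aₗ[0]bₗ[0]cₗ = [0, -6, -6] − (-2)·(3)·[-1, 1, 2] = [-6, 0, 6]. Then w[k] = R[0,0,k] / -2 for each k, giving w = [-6, 0, 6] / -2 = [3, 0, -3].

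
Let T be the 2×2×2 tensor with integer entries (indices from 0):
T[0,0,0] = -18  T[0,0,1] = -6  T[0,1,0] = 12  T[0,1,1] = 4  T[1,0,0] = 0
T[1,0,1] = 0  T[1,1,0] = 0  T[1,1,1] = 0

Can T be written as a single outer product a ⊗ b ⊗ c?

If T = a ⊗ b ⊗ c then every fibre of T is a multiple of the corresponding factor, so read the factors off the fibres through the nonzero entry T[0,0,0] = -18.
The mode-1 fibre T[:,0,0] = [-18, 0] gives a = [1, 0] (primitive direction); the mode-2 fibre T[0,:,0] = [-18, 12] gives b = [3, -2]; then c[k] = T[0,0,k] / (a[0]·b[0]) = [-18, -6] / 3 = [-6, -2].
Expanding [1, 0] ⊗ [3, -2] ⊗ [-6, -2] reproduces all 8 entries of T, so T = [1, 0] ⊗ [3, -2] ⊗ [-6, -2] and rank(T) ≤ 1.
Equivalently every frontal slice T[:,:,k] is c[k] times the rank-1 matrix [1, 0] ⊗ [3, -2]. So T has rank 1 (it is nonzero).

Yes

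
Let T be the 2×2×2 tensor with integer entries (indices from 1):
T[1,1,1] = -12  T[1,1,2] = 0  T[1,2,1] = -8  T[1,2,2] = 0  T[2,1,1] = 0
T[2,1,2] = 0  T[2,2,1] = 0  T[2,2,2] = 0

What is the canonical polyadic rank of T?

1

Lower bound: T ≠ 0 (e.g. T[1,1,1] = -12), so rank(T) ≥ 1.
Upper bound: the mode-1 fibre T[:,1,1] = [-12, 0] gives a = [1, 0] (primitive direction); the mode-2 fibre T[1,:,1] = [-12, -8] gives b = [3, 2]; then c[k] = T[1,1,k] / (a[1]·b[1]) = [-12, 0] / 3 = [-4, 0].
Expanding [1, 0] ⊗ [3, 2] ⊗ [-4, 0] reproduces all 8 entries of T, so T = [1, 0] ⊗ [3, 2] ⊗ [-4, 0] and rank(T) ≤ 1.
These bounds meet, so rank(T) = 1.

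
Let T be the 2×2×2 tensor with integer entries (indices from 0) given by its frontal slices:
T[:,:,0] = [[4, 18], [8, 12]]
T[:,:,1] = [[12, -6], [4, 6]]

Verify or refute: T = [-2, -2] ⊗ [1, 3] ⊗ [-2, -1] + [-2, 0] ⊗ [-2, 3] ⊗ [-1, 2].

Reconstruct entry (0,0,0) from the claimed factors: Σₗ aₗ[0]bₗ[0]cₗ[0] = (-2)·(1)·(-2) + (-2)·(-2)·(-1) = 0, but T[0,0,0] = 4. The claim is false.

No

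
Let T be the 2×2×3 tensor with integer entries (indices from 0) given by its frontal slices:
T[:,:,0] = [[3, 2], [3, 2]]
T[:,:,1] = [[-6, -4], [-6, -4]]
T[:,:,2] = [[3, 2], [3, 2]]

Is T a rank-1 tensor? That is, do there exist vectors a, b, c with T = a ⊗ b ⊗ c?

Yes

If T = a ⊗ b ⊗ c then every fibre of T is a multiple of the corresponding factor, so read the factors off the fibres through the nonzero entry T[0,0,0] = 3.
The mode-1 fibre T[:,0,0] = [3, 3] gives a = [1, 1] (primitive direction); the mode-2 fibre T[0,:,0] = [3, 2] gives b = [3, 2]; then c[k] = T[0,0,k] / (a[0]·b[0]) = [3, -6, 3] / 3 = [1, -2, 1].
Expanding [1, 1] ⊗ [3, 2] ⊗ [1, -2, 1] reproduces all 12 entries of T, so T = [1, 1] ⊗ [3, 2] ⊗ [1, -2, 1] and rank(T) ≤ 1.
Equivalently every frontal slice T[:,:,k] is c[k] times the rank-1 matrix [1, 1] ⊗ [3, 2]. So T has rank 1 (it is nonzero).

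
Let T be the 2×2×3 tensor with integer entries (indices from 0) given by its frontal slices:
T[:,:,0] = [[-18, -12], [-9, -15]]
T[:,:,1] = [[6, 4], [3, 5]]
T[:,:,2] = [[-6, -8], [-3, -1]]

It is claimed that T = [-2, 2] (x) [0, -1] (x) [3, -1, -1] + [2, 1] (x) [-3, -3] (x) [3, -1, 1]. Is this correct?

Reconstruct entrywise from the claimed factors. For example, T[0,1,0] = -12 and Σₗ aₗ[0]bₗ[1]cₗ[0] = (-2)·(-1)·(3) + (2)·(-3)·(3) = -12; checking all 12 entries, every one matches. The claim holds.

Yes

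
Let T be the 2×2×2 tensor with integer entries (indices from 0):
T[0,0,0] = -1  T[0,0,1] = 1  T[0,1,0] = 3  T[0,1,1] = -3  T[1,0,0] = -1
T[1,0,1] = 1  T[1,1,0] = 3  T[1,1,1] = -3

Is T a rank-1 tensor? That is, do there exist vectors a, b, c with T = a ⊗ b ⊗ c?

Yes

If T = a ⊗ b ⊗ c then every fibre of T is a multiple of the corresponding factor, so read the factors off the fibres through the nonzero entry T[0,0,0] = -1.
The mode-1 fibre T[:,0,0] = [-1, -1] gives a = [1, 1] (primitive direction); the mode-2 fibre T[0,:,0] = [-1, 3] gives b = [1, -3]; then c[k] = T[0,0,k] / (a[0]·b[0]) = [-1, 1] / 1 = [-1, 1].
Expanding [1, 1] ⊗ [1, -3] ⊗ [-1, 1] reproduces all 8 entries of T, so T = [1, 1] ⊗ [1, -3] ⊗ [-1, 1] and rank(T) ≤ 1.
Equivalently every frontal slice T[:,:,k] is c[k] times the rank-1 matrix [1, 1] ⊗ [1, -3]. So T has rank 1 (it is nonzero).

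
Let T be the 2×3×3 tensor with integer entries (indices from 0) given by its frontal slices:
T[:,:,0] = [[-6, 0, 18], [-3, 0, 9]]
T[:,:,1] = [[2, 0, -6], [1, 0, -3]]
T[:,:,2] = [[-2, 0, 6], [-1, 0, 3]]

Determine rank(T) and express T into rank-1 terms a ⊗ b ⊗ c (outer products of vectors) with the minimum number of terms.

rank(T) = 1

Lower bound: T ≠ 0 (e.g. T[0,0,0] = -6), so rank(T) ≥ 1.
Upper bound: if T = a ⊗ b ⊗ c then every fibre of T is a multiple of the corresponding factor, so read the factors off the fibres through the nonzero entry T[0,0,0] = -6.
The mode-1 fibre T[:,0,0] = [-6, -3] gives a = [2, 1] (primitive direction); the mode-2 fibre T[0,:,0] = [-6, 0, 18] gives b = [1, 0, -3]; then c[k] = T[0,0,k] / (a[0]·b[0]) = [-6, 2, -2] / 2 = [-3, 1, -1].
Expanding [2, 1] ⊗ [1, 0, -3] ⊗ [-3, 1, -1] reproduces all 18 entries of T, so T = [2, 1] ⊗ [1, 0, -3] ⊗ [-3, 1, -1] and rank(T) ≤ 1.
These bounds meet, so rank(T) = 1.
Check entry T[0,0,0] = -6: (2)·(1)·(-3) = -6.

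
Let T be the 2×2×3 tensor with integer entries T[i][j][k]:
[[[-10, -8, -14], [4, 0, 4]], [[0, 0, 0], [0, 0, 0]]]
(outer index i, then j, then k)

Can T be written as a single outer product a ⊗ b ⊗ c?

No

The mode-2 unfolding of T (rows indexed by j, columns by (i,k) = (0,0), (0,1), (0,2), (1,0), (1,1), (1,2)) is [[-10, -8, -14, 0, 0, 0], [4, 0, 4, 0, 0, 0]].
There the 2×2 minor on rows j ∈ {0, 1}, columns (i,k) ∈ {(0,0), (0,1)} is det [[-10, -8], [4, 0]] = 32 ≠ 0, so this unfolding has rank ≥ 2; CP rank is at least every unfolding rank, so rank(T) ≥ 2.
In particular rank(T) ≥ 2 > 1, so T is not rank-1.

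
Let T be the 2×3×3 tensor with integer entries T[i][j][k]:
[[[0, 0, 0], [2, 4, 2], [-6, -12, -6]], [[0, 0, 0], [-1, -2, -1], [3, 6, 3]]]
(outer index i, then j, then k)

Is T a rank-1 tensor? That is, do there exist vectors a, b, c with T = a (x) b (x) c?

Yes

If T = a (x) b (x) c then every fibre of T is a multiple of the corresponding factor, so read the factors off the fibres through the nonzero entry T[0,1,0] = 2.
The mode-1 fibre T[:,1,0] = [2, -1] gives a = [2, -1] (primitive direction); the mode-2 fibre T[0,:,0] = [0, 2, -6] gives b = [0, 1, -3]; then c[k] = T[0,1,k] / (a[0]·b[1]) = [2, 4, 2] / 2 = [1, 2, 1].
Expanding [2, -1] (x) [0, 1, -3] (x) [1, 2, 1] reproduces all 18 entries of T, so T = [2, -1] (x) [0, 1, -3] (x) [1, 2, 1] and rank(T) ≤ 1.
Equivalently every frontal slice T[:,:,k] is c[k] times the rank-1 matrix [2, -1] (x) [0, 1, -3]. So T has rank 1 (it is nonzero).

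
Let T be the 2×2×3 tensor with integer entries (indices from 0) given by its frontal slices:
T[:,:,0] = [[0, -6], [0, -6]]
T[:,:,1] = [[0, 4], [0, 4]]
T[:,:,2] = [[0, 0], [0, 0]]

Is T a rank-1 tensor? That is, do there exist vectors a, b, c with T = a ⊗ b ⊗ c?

The mode-1 fibre T[:,1,0] = [-6, -6] gives a = [1, 1] (primitive direction); the mode-2 fibre T[0,:,0] = [0, -6] gives b = [0, 1]; then c[k] = T[0,1,k] / (a[0]·b[1]) = [-6, 4, 0] / 1 = [-6, 4, 0].
Expanding [1, 1] ⊗ [0, 1] ⊗ [-6, 4, 0] reproduces all 12 entries of T, so T = [1, 1] ⊗ [0, 1] ⊗ [-6, 4, 0] and rank(T) ≤ 1.
Equivalently every frontal slice T[:,:,k] is c[k] times the rank-1 matrix [1, 1] ⊗ [0, 1]. So T has rank 1 (it is nonzero).

Yes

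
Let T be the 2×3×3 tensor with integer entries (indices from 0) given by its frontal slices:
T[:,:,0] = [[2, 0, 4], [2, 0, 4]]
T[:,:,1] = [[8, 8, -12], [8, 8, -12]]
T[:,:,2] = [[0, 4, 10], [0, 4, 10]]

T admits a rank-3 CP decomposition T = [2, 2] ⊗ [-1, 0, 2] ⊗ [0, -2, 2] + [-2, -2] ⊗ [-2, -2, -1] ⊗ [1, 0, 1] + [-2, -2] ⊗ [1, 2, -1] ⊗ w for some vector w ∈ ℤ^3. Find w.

Subtract the known terms from T to get the rank-1 residual R = [-2, -2] ⊗ [1, 2, -1] ⊗ w, so R[i,j,k] = a[i]·b[j]·w[k]. Pick indices with nonzero a[0]·b[0] = (-2)·(1) = -2. Only the fibre through (0,0,·) is needed: R[0,0,:] = T[0,0,:] − Σₗ aₗ[0]bₗ[0]cₗ = [2, 8, 0] − (2)·(-1)·[0, -2, 2] − (-2)·(-2)·[1, 0, 1] = [-2, 4, 0]. Then w[k] = R[0,0,k] / -2 for each k, giving w = [-2, 4, 0] / -2 = [1, -2, 0].

w = [1, -2, 0]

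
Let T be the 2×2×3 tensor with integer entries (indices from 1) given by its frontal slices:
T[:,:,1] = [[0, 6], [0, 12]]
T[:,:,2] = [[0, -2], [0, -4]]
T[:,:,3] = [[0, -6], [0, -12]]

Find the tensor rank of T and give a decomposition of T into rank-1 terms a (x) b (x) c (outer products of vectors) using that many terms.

rank(T) = 1

Lower bound: T ≠ 0 (e.g. T[1,2,1] = 6), so rank(T) ≥ 1.
Upper bound: the mode-1 fibre T[:,2,1] = [6, 12] gives a = [1, 2] (primitive direction); the mode-2 fibre T[1,:,1] = [0, 6] gives b = [0, 1]; then c[k] = T[1,2,k] / (a[1]·b[2]) = [6, -2, -6] / 1 = [6, -2, -6].
Expanding [1, 2] (x) [0, 1] (x) [6, -2, -6] reproduces all 12 entries of T, so T = [1, 2] (x) [0, 1] (x) [6, -2, -6] and rank(T) ≤ 1.
These bounds meet, so rank(T) = 1.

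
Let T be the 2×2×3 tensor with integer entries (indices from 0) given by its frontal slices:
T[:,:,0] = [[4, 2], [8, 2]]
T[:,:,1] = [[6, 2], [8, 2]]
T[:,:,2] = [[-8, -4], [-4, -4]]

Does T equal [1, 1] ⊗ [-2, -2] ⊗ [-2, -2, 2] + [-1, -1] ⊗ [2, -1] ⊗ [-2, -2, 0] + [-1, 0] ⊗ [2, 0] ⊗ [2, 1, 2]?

Reconstruct entrywise from the claimed factors. For example, T[1,0,0] = 8 and Σₗ aₗ[1]bₗ[0]cₗ[0] = (1)·(-2)·(-2) + (-1)·(2)·(-2) + (0)·(2)·(2) = 8; checking all 12 entries, every one matches. The claim holds.

Yes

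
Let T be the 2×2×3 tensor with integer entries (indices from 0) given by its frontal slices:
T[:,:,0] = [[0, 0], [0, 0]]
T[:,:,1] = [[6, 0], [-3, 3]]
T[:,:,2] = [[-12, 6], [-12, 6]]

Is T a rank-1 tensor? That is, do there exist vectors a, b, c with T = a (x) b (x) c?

No

The mode-1 unfolding of T (rows indexed by i, columns by (j,k) = (0,0), (0,1), (0,2), (1,0), (1,1), (1,2)) is [[0, 6, -12, 0, 0, 6], [0, -3, -12, 0, 3, 6]].
There the 2×2 minor on rows i ∈ {0, 1}, columns (j,k) ∈ {(0,1), (0,2)} is det [[6, -12], [-3, -12]] = -108 ≠ 0, so this unfolding has rank ≥ 2; CP rank is at least every unfolding rank, so rank(T) ≥ 2.
In particular rank(T) ≥ 2 > 1, so T is not rank-1.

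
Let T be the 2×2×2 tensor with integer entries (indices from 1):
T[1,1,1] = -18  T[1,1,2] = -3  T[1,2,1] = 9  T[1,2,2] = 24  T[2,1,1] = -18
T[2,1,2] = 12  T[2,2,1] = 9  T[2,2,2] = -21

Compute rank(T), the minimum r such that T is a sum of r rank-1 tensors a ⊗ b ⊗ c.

2

Lower bound: the mode-1 unfolding of T (rows indexed by i, columns by (j,k) = (1,1), (1,2), (2,1), (2,2)) is [[-18, -3, 9, 24], [-18, 12, 9, -21]].
There the 2×2 minor on rows i ∈ {1, 2}, columns (j,k) ∈ {(1,1), (1,2)} is det [[-18, -3], [-18, 12]] = -270 ≠ 0, so this unfolding has rank ≥ 2; CP rank is at least every unfolding rank, so rank(T) ≥ 2. (Unfolding ranks only ever bound the CP rank from below — rank(T) can be strictly larger than all of them — so the matching upper bound has to come from an explicit 2-term decomposition.)
Upper bound — finding two terms. Write S_k = T[:,:,k] for the frontal slices: S₁ = [[-18, 9], [-18, 9]], S₂ = [[-3, 24], [12, -21]].
If T = a₁ ⊗ b₁ ⊗ c₁ + a₂ ⊗ b₂ ⊗ c₂ then each S_k = c₁[k]·a₁b₁ᵀ + c₂[k]·a₂b₂ᵀ. S₁ and S₂ are linearly independent, so a₁b₁ᵀ and a₂b₂ᵀ must span the same plane of matrices: they are the rank-1 matrices of the form x·S₁ + y·S₂.
det(x·S₁ + y·S₂) is 675·xy − 225·y² = 225·(3·x − y)(y), vanishing at (x:y) = (1:3) and (1:0).
M₁ = S₁ + 3·S₂ = [[-27, 81], [18, -54]] = (-9)·[3, -2][1, -3]ᵀ and M₂ = S₁ = [[-18, 9], [-18, 9]] = (-9)·[1, 1][2, -1]ᵀ, so take a₁ = [3, -2], b₁ = [1, -3], a₂ = [1, 1], b₂ = [2, -1].
Each slice is an integer combination of E₁ = a₁b₁ᵀ and E₂ = a₂b₂ᵀ: S₁ = −9·E₂, S₂ = −3·E₁ + 3·E₂; reading off coefficients, c₁ = [0, -3] and c₂ = [-9, 3].
Hence T = [3, -2] ⊗ [1, -3] ⊗ [0, -3] + [1, 1] ⊗ [2, -1] ⊗ [-9, 3], so rank(T) ≤ 2.
These bounds meet, so rank(T) = 2.
Check entry T[1,2,1] = 9: (3)·(-3)·(0) + (1)·(-1)·(-9) = 9.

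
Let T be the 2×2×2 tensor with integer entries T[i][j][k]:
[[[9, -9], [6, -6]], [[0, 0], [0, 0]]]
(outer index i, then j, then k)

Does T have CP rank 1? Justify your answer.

Yes

If T = a ⊗ b ⊗ c then every fibre of T is a multiple of the corresponding factor, so read the factors off the fibres through the nonzero entry T[0,0,0] = 9.
The mode-1 fibre T[:,0,0] = [9, 0] gives a = (1, 0) (primitive direction); the mode-2 fibre T[0,:,0] = [9, 6] gives b = (3, 2); then c[k] = T[0,0,k] / (a[0]·b[0]) = [9, -9] / 3 = (3, -3).
Expanding (1, 0) ⊗ (3, 2) ⊗ (3, -3) reproduces all 8 entries of T, so T = (1, 0) ⊗ (3, 2) ⊗ (3, -3) and rank(T) ≤ 1.
Equivalently every frontal slice T[:,:,k] is c[k] times the rank-1 matrix (1, 0) ⊗ (3, 2). So T has rank 1 (it is nonzero).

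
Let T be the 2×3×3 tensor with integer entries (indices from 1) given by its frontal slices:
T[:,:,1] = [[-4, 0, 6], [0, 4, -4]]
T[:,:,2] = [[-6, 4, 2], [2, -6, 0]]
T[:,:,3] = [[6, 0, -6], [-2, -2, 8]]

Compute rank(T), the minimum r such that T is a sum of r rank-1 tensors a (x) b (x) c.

3

Lower bound: the mode-2 unfolding of T (rows indexed by j, columns by (i,k) = (1,1), (1,2), (1,3), (2,1), (2,2), (2,3)) is [[-4, -6, 6, 0, 2, -2], [0, 4, 0, 4, -6, -2], [6, 2, -6, -4, 0, 8]].
There the 3×3 minor on rows j ∈ {1, 2, 3}, columns (i,k) ∈ {(1,1), (1,2), (1,3)} is det [[-4, -6, 6], [0, 4, 0], [6, 2, -6]] = -48 ≠ 0, so this unfolding has rank ≥ 3; CP rank is at least every unfolding rank, so rank(T) ≥ 3. (This is only a lower bound: in general the CP rank may exceed every unfolding rank, so we still need to exhibit 3 rank-1 terms summing to T.)
Upper bound: T is a sum of 3 rank-1 terms, T = (1, -2) (x) (0, 1, -1) (x) (-2, 2, 2) + (1, 0) (x) (2, -1, -2) (x) (-2, -4, 4) + (1, 1) (x) (1, -1, -2) (x) (0, 2, -2) (written with every a and b primitive with positive leading entry and the scale carried by c; CP decompositions are not unique, and this one is verified by expanding entrywise), so rank(T) ≤ 3.
These bounds meet, so rank(T) = 3.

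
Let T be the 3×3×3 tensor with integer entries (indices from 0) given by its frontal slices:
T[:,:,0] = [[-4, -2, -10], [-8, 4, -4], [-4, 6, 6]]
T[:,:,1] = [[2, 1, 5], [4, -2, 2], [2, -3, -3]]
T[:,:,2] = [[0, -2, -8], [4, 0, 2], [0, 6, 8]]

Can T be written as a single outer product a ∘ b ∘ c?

The mode-1 unfolding of T (rows indexed by i, columns by (j,k) = (0,0), (0,1), (0,2), (1,0), (1,1), (1,2), (2,0), (2,1), (2,2)) is [[-4, 2, 0, -2, 1, -2, -10, 5, -8], [-8, 4, 4, 4, -2, 0, -4, 2, 2], [-4, 2, 0, 6, -3, 6, 6, -3, 8]].
There the 3×3 minor on rows i ∈ {0, 1, 2}, columns (j,k) ∈ {(0,0), (0,2), (1,0)} is det [[-4, 0, -2], [-8, 4, 4], [-4, 0, 6]] = -128 ≠ 0, so this unfolding has rank ≥ 3; CP rank is at least every unfolding rank, so rank(T) ≥ 3.
In particular rank(T) ≥ 3 > 1, so T is not rank-1.

No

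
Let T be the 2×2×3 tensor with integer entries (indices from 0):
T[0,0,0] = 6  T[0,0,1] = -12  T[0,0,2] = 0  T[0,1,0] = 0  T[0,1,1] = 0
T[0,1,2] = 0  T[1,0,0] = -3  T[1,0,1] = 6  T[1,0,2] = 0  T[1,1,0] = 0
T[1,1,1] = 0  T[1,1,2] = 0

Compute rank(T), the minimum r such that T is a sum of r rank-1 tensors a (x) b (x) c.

Lower bound: T ≠ 0 (e.g. T[0,0,0] = 6), so rank(T) ≥ 1.
Upper bound: the mode-1 fibre T[:,0,0] = [6, -3] gives a = [2, -1] (primitive direction); the mode-2 fibre T[0,:,0] = [6, 0] gives b = [1, 0]; then c[k] = T[0,0,k] / (a[0]·b[0]) = [6, -12, 0] / 2 = [3, -6, 0].
Expanding [2, -1] (x) [1, 0] (x) [3, -6, 0] reproduces all 12 entries of T, so T = [2, -1] (x) [1, 0] (x) [3, -6, 0] and rank(T) ≤ 1.
These bounds meet, so rank(T) = 1.

1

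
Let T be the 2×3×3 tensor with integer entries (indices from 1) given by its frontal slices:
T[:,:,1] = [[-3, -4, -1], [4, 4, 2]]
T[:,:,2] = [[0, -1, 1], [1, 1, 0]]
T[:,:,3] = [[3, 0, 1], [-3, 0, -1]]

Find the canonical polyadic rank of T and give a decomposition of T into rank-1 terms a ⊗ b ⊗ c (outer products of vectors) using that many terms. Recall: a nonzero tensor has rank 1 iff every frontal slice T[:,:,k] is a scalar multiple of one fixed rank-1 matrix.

Lower bound: the mode-3 unfolding of T (rows indexed by k, columns by (i,j) = (1,1), (1,2), (1,3), (2,1), (2,2), (2,3)) is [[-3, -4, -1, 4, 4, 2], [0, -1, 1, 1, 1, 0], [3, 0, 1, -3, 0, -1]].
There the 3×3 minor on rows k ∈ {1, 2, 3}, columns (i,j) ∈ {(1,1), (1,2), (1,3)} is det [[-3, -4, -1], [0, -1, 1], [3, 0, 1]] = -12 ≠ 0, so this unfolding has rank ≥ 3; CP rank is at least every unfolding rank, so rank(T) ≥ 3. (Unfolding ranks only ever bound the CP rank from below — rank(T) can be strictly larger than all of them — so the matching upper bound has to come from an explicit 3-term decomposition.)
Upper bound: T is a sum of 3 rank-1 terms, T = (1, -1) ⊗ (1, 2, 1) ⊗ (-1, 0, -1) + (1, -1) ⊗ (2, 1, 1) ⊗ (-2, -1, 2) + (2, -1) ⊗ (1, 0, 1) ⊗ (1, 1, 0) (written with every a and b primitive with positive leading entry and the scale carried by c; CP decompositions are not unique, and this one is verified by expanding entrywise), so rank(T) ≤ 3.
These bounds meet, so rank(T) = 3.

rank(T) = 3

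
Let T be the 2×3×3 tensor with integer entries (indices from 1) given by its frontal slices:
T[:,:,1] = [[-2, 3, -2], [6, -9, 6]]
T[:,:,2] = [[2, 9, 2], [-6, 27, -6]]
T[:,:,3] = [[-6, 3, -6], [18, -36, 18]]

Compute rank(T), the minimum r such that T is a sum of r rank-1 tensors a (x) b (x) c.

Lower bound: the mode-1 unfolding of T (rows indexed by i, columns by (j,k) = (1,1), (1,2), (1,3), (2,1), (2,2), (2,3), (3,1), (3,2), (3,3)) is [[-2, 2, -6, 3, 9, 3, -2, 2, -6], [6, -6, 18, -9, 27, -36, 6, -6, 18]].
There the 2×2 minor on rows i ∈ {1, 2}, columns (j,k) ∈ {(1,1), (2,2)} is det [[-2, 9], [6, 27]] = -108 ≠ 0, so this unfolding has rank ≥ 2; CP rank is at least every unfolding rank, so rank(T) ≥ 2. (Unfolding ranks only ever bound the CP rank from below — rank(T) can be strictly larger than all of them — so the matching upper bound has to come from an explicit 2-term decomposition.)
Upper bound — finding two terms. Write S_k = T[:,:,k] for the frontal slices: S₁ = [[-2, 3, -2], [6, -9, 6]], S₂ = [[2, 9, 2], [-6, 27, -6]], S₃ = [[-6, 3, -6], [18, -36, 18]].
If T = a₁ (x) b₁ (x) c₁ + a₂ (x) b₂ (x) c₂ then each S_k = c₁[k]·a₁b₁ᵀ + c₂[k]·a₂b₂ᵀ. S₁ and S₂ are linearly independent, so a₁b₁ᵀ and a₂b₂ᵀ must span the same plane of matrices: they are the rank-1 matrices of the form x·S₁ + y·S₂.
The 2×2 minor of x·S₁ + y·S₂ on rows {1,2}, columns {1,2} is −108·xy + 108·y² = (-108)·(x − y)(y), vanishing at (x:y) = (1:1) and (1:0).
M₁ = S₁ + S₂ = [[0, 12, 0], [0, 18, 0]] = 6·[2, 3][0, 1, 0]ᵀ and M₂ = S₁ = [[-2, 3, -2], [6, -9, 6]] = −[1, -3][2, -3, 2]ᵀ, so take a₁ = [2, 3], b₁ = [0, 1, 0], a₂ = [1, -3], b₂ = [2, -3, 2].
Each slice is an integer combination of E₁ = a₁b₁ᵀ and E₂ = a₂b₂ᵀ: S₁ = −E₂, S₂ = 6·E₁ + E₂, S₃ = −3·E₁ − 3·E₂; reading off coefficients, c₁ = [0, 6, -3] and c₂ = [-1, 1, -3].
Hence T = [2, 3] (x) [0, 1, 0] (x) [0, 6, -3] + [1, -3] (x) [2, -3, 2] (x) [-1, 1, -3], so rank(T) ≤ 2.
These bounds meet, so rank(T) = 2.

2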